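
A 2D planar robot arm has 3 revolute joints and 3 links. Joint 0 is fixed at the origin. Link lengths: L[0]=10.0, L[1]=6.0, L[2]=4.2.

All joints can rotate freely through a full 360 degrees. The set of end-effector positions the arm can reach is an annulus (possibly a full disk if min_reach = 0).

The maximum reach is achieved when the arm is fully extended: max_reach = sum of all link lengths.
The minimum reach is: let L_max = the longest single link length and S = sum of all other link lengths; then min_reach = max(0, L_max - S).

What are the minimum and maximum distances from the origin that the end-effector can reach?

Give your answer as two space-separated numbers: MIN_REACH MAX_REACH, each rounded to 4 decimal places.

Answer: 0.0000 20.2000

Derivation:
Link lengths: [10.0, 6.0, 4.2]
max_reach = 10 + 6 + 4.2 = 20.2
L_max = max([10.0, 6.0, 4.2]) = 10
S (sum of others) = 20.2 - 10 = 10.2
min_reach = max(0, 10 - 10.2) = max(0, -0.2) = 0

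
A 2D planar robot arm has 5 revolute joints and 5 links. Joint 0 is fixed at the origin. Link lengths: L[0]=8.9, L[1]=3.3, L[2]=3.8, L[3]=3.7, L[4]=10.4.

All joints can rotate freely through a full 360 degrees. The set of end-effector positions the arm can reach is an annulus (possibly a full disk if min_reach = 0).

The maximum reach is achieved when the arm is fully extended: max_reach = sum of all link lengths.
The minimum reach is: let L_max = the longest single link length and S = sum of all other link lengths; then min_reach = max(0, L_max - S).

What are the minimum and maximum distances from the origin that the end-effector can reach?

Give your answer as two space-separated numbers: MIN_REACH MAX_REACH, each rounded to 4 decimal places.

Link lengths: [8.9, 3.3, 3.8, 3.7, 10.4]
max_reach = 8.9 + 3.3 + 3.8 + 3.7 + 10.4 = 30.1
L_max = max([8.9, 3.3, 3.8, 3.7, 10.4]) = 10.4
S (sum of others) = 30.1 - 10.4 = 19.7
min_reach = max(0, 10.4 - 19.7) = max(0, -9.3) = 0

Answer: 0.0000 30.1000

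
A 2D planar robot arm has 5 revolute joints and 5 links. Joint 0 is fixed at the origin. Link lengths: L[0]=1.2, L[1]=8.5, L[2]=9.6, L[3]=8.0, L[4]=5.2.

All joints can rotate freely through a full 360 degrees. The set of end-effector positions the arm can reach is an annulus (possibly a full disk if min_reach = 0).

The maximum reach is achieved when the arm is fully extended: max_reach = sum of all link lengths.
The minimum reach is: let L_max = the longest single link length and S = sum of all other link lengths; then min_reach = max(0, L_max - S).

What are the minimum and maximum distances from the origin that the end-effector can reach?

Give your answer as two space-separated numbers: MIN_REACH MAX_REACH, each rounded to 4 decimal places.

Link lengths: [1.2, 8.5, 9.6, 8.0, 5.2]
max_reach = 1.2 + 8.5 + 9.6 + 8 + 5.2 = 32.5
L_max = max([1.2, 8.5, 9.6, 8.0, 5.2]) = 9.6
S (sum of others) = 32.5 - 9.6 = 22.9
min_reach = max(0, 9.6 - 22.9) = max(0, -13.3) = 0

Answer: 0.0000 32.5000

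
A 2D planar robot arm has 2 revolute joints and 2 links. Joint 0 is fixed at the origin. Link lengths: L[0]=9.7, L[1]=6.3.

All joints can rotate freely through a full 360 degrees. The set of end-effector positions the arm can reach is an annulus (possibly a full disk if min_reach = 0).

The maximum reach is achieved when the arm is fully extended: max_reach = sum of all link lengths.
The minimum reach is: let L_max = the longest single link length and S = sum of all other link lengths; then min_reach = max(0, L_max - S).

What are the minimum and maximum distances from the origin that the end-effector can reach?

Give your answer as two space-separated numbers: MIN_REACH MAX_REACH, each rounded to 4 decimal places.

Answer: 3.4000 16.0000

Derivation:
Link lengths: [9.7, 6.3]
max_reach = 9.7 + 6.3 = 16
L_max = max([9.7, 6.3]) = 9.7
S (sum of others) = 16 - 9.7 = 6.3
min_reach = max(0, 9.7 - 6.3) = max(0, 3.4) = 3.4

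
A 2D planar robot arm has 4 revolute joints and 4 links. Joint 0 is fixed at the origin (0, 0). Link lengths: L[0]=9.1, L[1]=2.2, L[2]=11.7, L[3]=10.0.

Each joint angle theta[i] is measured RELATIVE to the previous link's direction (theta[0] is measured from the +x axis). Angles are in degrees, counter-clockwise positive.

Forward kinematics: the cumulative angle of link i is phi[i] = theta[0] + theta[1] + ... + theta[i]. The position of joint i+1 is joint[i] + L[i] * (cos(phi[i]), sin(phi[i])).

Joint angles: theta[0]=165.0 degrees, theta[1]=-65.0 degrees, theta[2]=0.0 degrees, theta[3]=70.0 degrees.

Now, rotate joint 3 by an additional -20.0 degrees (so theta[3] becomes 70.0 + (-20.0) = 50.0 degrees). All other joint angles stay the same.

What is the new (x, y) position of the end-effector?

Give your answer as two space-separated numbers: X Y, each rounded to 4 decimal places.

joint[0] = (0.0000, 0.0000)  (base)
link 0: phi[0] = 165 = 165 deg
  cos(165 deg) = -0.9659, sin(165 deg) = 0.2588
  joint[1] = (0.0000, 0.0000) + 9.1 * (-0.9659, 0.2588) = (0.0000 + -8.7899, 0.0000 + 2.3553) = (-8.7899, 2.3553)
link 1: phi[1] = 165 + -65 = 100 deg
  cos(100 deg) = -0.1736, sin(100 deg) = 0.9848
  joint[2] = (-8.7899, 2.3553) + 2.2 * (-0.1736, 0.9848) = (-8.7899 + -0.3820, 2.3553 + 2.1666) = (-9.1720, 4.5218)
link 2: phi[2] = 165 + -65 + 0 = 100 deg
  cos(100 deg) = -0.1736, sin(100 deg) = 0.9848
  joint[3] = (-9.1720, 4.5218) + 11.7 * (-0.1736, 0.9848) = (-9.1720 + -2.0317, 4.5218 + 11.5223) = (-11.2036, 16.0441)
link 3: phi[3] = 165 + -65 + 0 + 50 = 150 deg
  cos(150 deg) = -0.8660, sin(150 deg) = 0.5000
  joint[4] = (-11.2036, 16.0441) + 10 * (-0.8660, 0.5000) = (-11.2036 + -8.6603, 16.0441 + 5.0000) = (-19.8639, 21.0441)
End effector: (-19.8639, 21.0441)

Answer: -19.8639 21.0441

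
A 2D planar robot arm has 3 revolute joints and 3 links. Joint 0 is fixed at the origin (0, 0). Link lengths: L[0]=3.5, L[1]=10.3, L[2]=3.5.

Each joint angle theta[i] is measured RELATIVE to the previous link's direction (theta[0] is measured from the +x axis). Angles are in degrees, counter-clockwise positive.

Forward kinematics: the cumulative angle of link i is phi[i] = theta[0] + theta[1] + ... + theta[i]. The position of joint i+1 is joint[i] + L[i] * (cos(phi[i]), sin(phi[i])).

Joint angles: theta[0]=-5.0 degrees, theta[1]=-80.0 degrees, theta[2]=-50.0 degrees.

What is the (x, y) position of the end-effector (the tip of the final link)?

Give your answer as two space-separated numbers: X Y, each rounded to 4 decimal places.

Answer: 1.9095 -13.0407

Derivation:
joint[0] = (0.0000, 0.0000)  (base)
link 0: phi[0] = -5 = -5 deg
  cos(-5 deg) = 0.9962, sin(-5 deg) = -0.0872
  joint[1] = (0.0000, 0.0000) + 3.5 * (0.9962, -0.0872) = (0.0000 + 3.4867, 0.0000 + -0.3050) = (3.4867, -0.3050)
link 1: phi[1] = -5 + -80 = -85 deg
  cos(-85 deg) = 0.0872, sin(-85 deg) = -0.9962
  joint[2] = (3.4867, -0.3050) + 10.3 * (0.0872, -0.9962) = (3.4867 + 0.8977, -0.3050 + -10.2608) = (4.3844, -10.5659)
link 2: phi[2] = -5 + -80 + -50 = -135 deg
  cos(-135 deg) = -0.7071, sin(-135 deg) = -0.7071
  joint[3] = (4.3844, -10.5659) + 3.5 * (-0.7071, -0.7071) = (4.3844 + -2.4749, -10.5659 + -2.4749) = (1.9095, -13.0407)
End effector: (1.9095, -13.0407)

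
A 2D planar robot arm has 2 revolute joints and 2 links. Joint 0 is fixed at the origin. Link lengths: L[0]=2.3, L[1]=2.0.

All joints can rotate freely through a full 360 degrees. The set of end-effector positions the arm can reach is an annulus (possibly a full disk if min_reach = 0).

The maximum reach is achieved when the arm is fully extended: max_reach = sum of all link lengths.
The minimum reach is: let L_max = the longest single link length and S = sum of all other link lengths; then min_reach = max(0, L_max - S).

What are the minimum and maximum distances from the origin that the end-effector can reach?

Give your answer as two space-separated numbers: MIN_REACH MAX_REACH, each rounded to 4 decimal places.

Answer: 0.3000 4.3000

Derivation:
Link lengths: [2.3, 2.0]
max_reach = 2.3 + 2 = 4.3
L_max = max([2.3, 2.0]) = 2.3
S (sum of others) = 4.3 - 2.3 = 2
min_reach = max(0, 2.3 - 2) = max(0, 0.3) = 0.3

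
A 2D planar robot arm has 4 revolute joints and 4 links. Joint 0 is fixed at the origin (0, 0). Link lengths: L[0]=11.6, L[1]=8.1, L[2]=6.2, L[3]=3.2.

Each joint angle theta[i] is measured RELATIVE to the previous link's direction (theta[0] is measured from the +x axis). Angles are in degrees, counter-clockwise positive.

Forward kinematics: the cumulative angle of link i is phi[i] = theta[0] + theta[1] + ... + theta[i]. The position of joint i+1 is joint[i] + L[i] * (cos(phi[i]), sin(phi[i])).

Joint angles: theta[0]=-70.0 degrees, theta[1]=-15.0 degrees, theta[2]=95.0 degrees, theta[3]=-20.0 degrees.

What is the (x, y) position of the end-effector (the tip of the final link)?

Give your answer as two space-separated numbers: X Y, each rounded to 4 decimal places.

Answer: 13.9306 -18.4487

Derivation:
joint[0] = (0.0000, 0.0000)  (base)
link 0: phi[0] = -70 = -70 deg
  cos(-70 deg) = 0.3420, sin(-70 deg) = -0.9397
  joint[1] = (0.0000, 0.0000) + 11.6 * (0.3420, -0.9397) = (0.0000 + 3.9674, 0.0000 + -10.9004) = (3.9674, -10.9004)
link 1: phi[1] = -70 + -15 = -85 deg
  cos(-85 deg) = 0.0872, sin(-85 deg) = -0.9962
  joint[2] = (3.9674, -10.9004) + 8.1 * (0.0872, -0.9962) = (3.9674 + 0.7060, -10.9004 + -8.0692) = (4.6734, -18.9696)
link 2: phi[2] = -70 + -15 + 95 = 10 deg
  cos(10 deg) = 0.9848, sin(10 deg) = 0.1736
  joint[3] = (4.6734, -18.9696) + 6.2 * (0.9848, 0.1736) = (4.6734 + 6.1058, -18.9696 + 1.0766) = (10.7792, -17.8930)
link 3: phi[3] = -70 + -15 + 95 + -20 = -10 deg
  cos(-10 deg) = 0.9848, sin(-10 deg) = -0.1736
  joint[4] = (10.7792, -17.8930) + 3.2 * (0.9848, -0.1736) = (10.7792 + 3.1514, -17.8930 + -0.5557) = (13.9306, -18.4487)
End effector: (13.9306, -18.4487)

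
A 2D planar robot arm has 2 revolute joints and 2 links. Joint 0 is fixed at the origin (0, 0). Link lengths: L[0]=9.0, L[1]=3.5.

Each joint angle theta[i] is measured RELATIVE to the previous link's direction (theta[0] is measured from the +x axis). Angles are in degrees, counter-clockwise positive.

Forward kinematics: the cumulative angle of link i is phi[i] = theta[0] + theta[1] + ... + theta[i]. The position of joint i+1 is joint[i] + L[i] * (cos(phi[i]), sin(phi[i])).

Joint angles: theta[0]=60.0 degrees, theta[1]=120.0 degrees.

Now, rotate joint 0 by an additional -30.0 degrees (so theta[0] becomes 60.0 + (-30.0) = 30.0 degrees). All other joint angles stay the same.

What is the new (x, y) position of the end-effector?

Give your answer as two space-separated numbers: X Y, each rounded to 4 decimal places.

joint[0] = (0.0000, 0.0000)  (base)
link 0: phi[0] = 30 = 30 deg
  cos(30 deg) = 0.8660, sin(30 deg) = 0.5000
  joint[1] = (0.0000, 0.0000) + 9 * (0.8660, 0.5000) = (0.0000 + 7.7942, 0.0000 + 4.5000) = (7.7942, 4.5000)
link 1: phi[1] = 30 + 120 = 150 deg
  cos(150 deg) = -0.8660, sin(150 deg) = 0.5000
  joint[2] = (7.7942, 4.5000) + 3.5 * (-0.8660, 0.5000) = (7.7942 + -3.0311, 4.5000 + 1.7500) = (4.7631, 6.2500)
End effector: (4.7631, 6.2500)

Answer: 4.7631 6.2500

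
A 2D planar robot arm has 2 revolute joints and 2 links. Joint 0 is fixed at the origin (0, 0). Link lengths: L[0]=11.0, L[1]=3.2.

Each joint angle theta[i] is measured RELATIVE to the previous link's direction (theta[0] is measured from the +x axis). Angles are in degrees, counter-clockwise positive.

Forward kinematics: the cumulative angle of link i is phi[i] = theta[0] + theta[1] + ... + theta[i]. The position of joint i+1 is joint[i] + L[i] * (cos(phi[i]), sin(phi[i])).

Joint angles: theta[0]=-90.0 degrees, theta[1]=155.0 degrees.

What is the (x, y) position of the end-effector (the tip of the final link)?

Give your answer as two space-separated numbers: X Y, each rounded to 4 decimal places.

joint[0] = (0.0000, 0.0000)  (base)
link 0: phi[0] = -90 = -90 deg
  cos(-90 deg) = 0.0000, sin(-90 deg) = -1.0000
  joint[1] = (0.0000, 0.0000) + 11 * (0.0000, -1.0000) = (0.0000 + 0.0000, 0.0000 + -11.0000) = (0.0000, -11.0000)
link 1: phi[1] = -90 + 155 = 65 deg
  cos(65 deg) = 0.4226, sin(65 deg) = 0.9063
  joint[2] = (0.0000, -11.0000) + 3.2 * (0.4226, 0.9063) = (0.0000 + 1.3524, -11.0000 + 2.9002) = (1.3524, -8.0998)
End effector: (1.3524, -8.0998)

Answer: 1.3524 -8.0998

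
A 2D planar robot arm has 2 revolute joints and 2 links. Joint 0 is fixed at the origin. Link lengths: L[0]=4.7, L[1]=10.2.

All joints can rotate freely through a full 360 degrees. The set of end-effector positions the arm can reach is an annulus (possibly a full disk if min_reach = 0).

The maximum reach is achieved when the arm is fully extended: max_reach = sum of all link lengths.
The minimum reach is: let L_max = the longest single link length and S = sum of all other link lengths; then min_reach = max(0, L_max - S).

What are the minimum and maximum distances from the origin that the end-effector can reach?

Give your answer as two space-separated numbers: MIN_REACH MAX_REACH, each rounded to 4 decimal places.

Link lengths: [4.7, 10.2]
max_reach = 4.7 + 10.2 = 14.9
L_max = max([4.7, 10.2]) = 10.2
S (sum of others) = 14.9 - 10.2 = 4.7
min_reach = max(0, 10.2 - 4.7) = max(0, 5.5) = 5.5

Answer: 5.5000 14.9000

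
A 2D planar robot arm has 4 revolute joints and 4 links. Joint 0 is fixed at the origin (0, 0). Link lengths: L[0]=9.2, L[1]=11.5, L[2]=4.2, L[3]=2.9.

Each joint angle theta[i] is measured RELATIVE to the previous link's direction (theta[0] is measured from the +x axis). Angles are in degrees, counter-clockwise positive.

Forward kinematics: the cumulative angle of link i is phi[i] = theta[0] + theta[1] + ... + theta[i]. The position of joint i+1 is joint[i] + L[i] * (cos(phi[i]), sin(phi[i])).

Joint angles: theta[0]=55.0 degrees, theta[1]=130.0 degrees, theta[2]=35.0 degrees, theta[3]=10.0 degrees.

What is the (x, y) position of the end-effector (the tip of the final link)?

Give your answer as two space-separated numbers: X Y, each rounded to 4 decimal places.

Answer: -11.2608 1.6127

Derivation:
joint[0] = (0.0000, 0.0000)  (base)
link 0: phi[0] = 55 = 55 deg
  cos(55 deg) = 0.5736, sin(55 deg) = 0.8192
  joint[1] = (0.0000, 0.0000) + 9.2 * (0.5736, 0.8192) = (0.0000 + 5.2769, 0.0000 + 7.5362) = (5.2769, 7.5362)
link 1: phi[1] = 55 + 130 = 185 deg
  cos(185 deg) = -0.9962, sin(185 deg) = -0.0872
  joint[2] = (5.2769, 7.5362) + 11.5 * (-0.9962, -0.0872) = (5.2769 + -11.4562, 7.5362 + -1.0023) = (-6.1793, 6.5339)
link 2: phi[2] = 55 + 130 + 35 = 220 deg
  cos(220 deg) = -0.7660, sin(220 deg) = -0.6428
  joint[3] = (-6.1793, 6.5339) + 4.2 * (-0.7660, -0.6428) = (-6.1793 + -3.2174, 6.5339 + -2.6997) = (-9.3967, 3.8342)
link 3: phi[3] = 55 + 130 + 35 + 10 = 230 deg
  cos(230 deg) = -0.6428, sin(230 deg) = -0.7660
  joint[4] = (-9.3967, 3.8342) + 2.9 * (-0.6428, -0.7660) = (-9.3967 + -1.8641, 3.8342 + -2.2215) = (-11.2608, 1.6127)
End effector: (-11.2608, 1.6127)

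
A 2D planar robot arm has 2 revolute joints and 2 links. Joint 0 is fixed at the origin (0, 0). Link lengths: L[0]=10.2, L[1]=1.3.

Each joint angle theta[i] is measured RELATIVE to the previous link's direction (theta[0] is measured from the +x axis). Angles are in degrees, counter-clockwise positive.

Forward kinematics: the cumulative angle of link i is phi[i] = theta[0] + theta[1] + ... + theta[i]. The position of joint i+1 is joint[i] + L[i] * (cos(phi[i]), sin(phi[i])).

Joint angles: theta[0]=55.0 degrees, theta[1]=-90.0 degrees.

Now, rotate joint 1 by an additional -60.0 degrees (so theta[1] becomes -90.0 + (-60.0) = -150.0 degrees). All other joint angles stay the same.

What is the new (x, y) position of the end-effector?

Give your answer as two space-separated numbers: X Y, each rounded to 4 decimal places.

joint[0] = (0.0000, 0.0000)  (base)
link 0: phi[0] = 55 = 55 deg
  cos(55 deg) = 0.5736, sin(55 deg) = 0.8192
  joint[1] = (0.0000, 0.0000) + 10.2 * (0.5736, 0.8192) = (0.0000 + 5.8505, 0.0000 + 8.3554) = (5.8505, 8.3554)
link 1: phi[1] = 55 + -150 = -95 deg
  cos(-95 deg) = -0.0872, sin(-95 deg) = -0.9962
  joint[2] = (5.8505, 8.3554) + 1.3 * (-0.0872, -0.9962) = (5.8505 + -0.1133, 8.3554 + -1.2951) = (5.7372, 7.0603)
End effector: (5.7372, 7.0603)

Answer: 5.7372 7.0603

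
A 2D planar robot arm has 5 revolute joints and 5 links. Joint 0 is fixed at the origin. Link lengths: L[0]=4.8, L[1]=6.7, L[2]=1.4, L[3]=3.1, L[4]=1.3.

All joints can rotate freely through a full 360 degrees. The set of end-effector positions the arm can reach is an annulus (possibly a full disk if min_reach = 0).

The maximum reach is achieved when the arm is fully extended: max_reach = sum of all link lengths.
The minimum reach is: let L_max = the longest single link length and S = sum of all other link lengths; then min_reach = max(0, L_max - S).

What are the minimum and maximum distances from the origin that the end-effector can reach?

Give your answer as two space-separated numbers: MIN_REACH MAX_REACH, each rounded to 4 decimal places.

Link lengths: [4.8, 6.7, 1.4, 3.1, 1.3]
max_reach = 4.8 + 6.7 + 1.4 + 3.1 + 1.3 = 17.3
L_max = max([4.8, 6.7, 1.4, 3.1, 1.3]) = 6.7
S (sum of others) = 17.3 - 6.7 = 10.6
min_reach = max(0, 6.7 - 10.6) = max(0, -3.9) = 0

Answer: 0.0000 17.3000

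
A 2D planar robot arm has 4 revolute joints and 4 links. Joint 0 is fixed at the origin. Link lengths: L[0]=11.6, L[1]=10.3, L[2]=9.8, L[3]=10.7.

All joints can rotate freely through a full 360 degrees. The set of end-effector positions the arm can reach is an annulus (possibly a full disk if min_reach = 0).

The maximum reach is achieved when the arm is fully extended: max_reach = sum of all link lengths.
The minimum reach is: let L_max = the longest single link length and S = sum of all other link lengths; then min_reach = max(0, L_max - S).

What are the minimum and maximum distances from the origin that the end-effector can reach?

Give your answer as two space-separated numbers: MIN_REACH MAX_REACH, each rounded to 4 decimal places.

Link lengths: [11.6, 10.3, 9.8, 10.7]
max_reach = 11.6 + 10.3 + 9.8 + 10.7 = 42.4
L_max = max([11.6, 10.3, 9.8, 10.7]) = 11.6
S (sum of others) = 42.4 - 11.6 = 30.8
min_reach = max(0, 11.6 - 30.8) = max(0, -19.2) = 0

Answer: 0.0000 42.4000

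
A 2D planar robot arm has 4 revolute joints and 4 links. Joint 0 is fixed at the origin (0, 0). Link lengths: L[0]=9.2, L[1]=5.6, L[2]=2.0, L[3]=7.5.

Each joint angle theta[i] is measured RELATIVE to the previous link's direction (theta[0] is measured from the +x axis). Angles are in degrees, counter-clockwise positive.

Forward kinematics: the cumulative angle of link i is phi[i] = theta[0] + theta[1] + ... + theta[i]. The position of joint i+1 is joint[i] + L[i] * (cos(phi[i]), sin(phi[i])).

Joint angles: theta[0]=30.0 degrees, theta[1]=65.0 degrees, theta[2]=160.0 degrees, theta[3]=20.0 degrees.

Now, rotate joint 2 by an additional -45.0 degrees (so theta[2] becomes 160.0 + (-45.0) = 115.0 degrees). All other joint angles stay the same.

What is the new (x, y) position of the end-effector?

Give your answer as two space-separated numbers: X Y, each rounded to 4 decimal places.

Answer: 0.9264 3.4334

Derivation:
joint[0] = (0.0000, 0.0000)  (base)
link 0: phi[0] = 30 = 30 deg
  cos(30 deg) = 0.8660, sin(30 deg) = 0.5000
  joint[1] = (0.0000, 0.0000) + 9.2 * (0.8660, 0.5000) = (0.0000 + 7.9674, 0.0000 + 4.6000) = (7.9674, 4.6000)
link 1: phi[1] = 30 + 65 = 95 deg
  cos(95 deg) = -0.0872, sin(95 deg) = 0.9962
  joint[2] = (7.9674, 4.6000) + 5.6 * (-0.0872, 0.9962) = (7.9674 + -0.4881, 4.6000 + 5.5787) = (7.4794, 10.1787)
link 2: phi[2] = 30 + 65 + 115 = 210 deg
  cos(210 deg) = -0.8660, sin(210 deg) = -0.5000
  joint[3] = (7.4794, 10.1787) + 2 * (-0.8660, -0.5000) = (7.4794 + -1.7321, 10.1787 + -1.0000) = (5.7473, 9.1787)
link 3: phi[3] = 30 + 65 + 115 + 20 = 230 deg
  cos(230 deg) = -0.6428, sin(230 deg) = -0.7660
  joint[4] = (5.7473, 9.1787) + 7.5 * (-0.6428, -0.7660) = (5.7473 + -4.8209, 9.1787 + -5.7453) = (0.9264, 3.4334)
End effector: (0.9264, 3.4334)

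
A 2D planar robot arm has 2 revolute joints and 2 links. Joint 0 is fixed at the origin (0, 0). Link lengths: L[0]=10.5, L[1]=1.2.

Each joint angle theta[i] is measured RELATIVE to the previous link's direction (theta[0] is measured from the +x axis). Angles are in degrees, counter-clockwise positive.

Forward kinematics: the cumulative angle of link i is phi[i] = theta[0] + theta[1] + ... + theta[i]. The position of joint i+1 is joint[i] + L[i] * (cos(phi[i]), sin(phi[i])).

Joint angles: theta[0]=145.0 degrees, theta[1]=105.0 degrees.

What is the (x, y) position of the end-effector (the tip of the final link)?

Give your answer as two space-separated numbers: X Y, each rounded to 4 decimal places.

joint[0] = (0.0000, 0.0000)  (base)
link 0: phi[0] = 145 = 145 deg
  cos(145 deg) = -0.8192, sin(145 deg) = 0.5736
  joint[1] = (0.0000, 0.0000) + 10.5 * (-0.8192, 0.5736) = (0.0000 + -8.6011, 0.0000 + 6.0226) = (-8.6011, 6.0226)
link 1: phi[1] = 145 + 105 = 250 deg
  cos(250 deg) = -0.3420, sin(250 deg) = -0.9397
  joint[2] = (-8.6011, 6.0226) + 1.2 * (-0.3420, -0.9397) = (-8.6011 + -0.4104, 6.0226 + -1.1276) = (-9.0115, 4.8949)
End effector: (-9.0115, 4.8949)

Answer: -9.0115 4.8949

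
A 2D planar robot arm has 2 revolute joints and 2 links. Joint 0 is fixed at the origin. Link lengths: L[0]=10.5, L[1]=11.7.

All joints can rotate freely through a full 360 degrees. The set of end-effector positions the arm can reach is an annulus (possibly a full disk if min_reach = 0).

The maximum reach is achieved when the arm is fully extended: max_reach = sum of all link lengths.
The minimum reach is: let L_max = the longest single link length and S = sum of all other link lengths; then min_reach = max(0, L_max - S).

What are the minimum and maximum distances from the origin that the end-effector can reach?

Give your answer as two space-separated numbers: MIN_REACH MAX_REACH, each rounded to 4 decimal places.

Answer: 1.2000 22.2000

Derivation:
Link lengths: [10.5, 11.7]
max_reach = 10.5 + 11.7 = 22.2
L_max = max([10.5, 11.7]) = 11.7
S (sum of others) = 22.2 - 11.7 = 10.5
min_reach = max(0, 11.7 - 10.5) = max(0, 1.2) = 1.2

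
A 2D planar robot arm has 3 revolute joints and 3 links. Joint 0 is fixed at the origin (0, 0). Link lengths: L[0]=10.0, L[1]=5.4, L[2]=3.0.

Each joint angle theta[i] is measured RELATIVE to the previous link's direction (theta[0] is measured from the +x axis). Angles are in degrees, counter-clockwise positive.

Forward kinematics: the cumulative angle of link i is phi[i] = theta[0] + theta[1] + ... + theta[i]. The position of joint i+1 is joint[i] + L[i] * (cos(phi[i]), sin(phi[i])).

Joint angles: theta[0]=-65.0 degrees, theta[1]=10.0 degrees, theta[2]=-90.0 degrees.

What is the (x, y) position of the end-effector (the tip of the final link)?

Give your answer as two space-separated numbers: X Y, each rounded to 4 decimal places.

joint[0] = (0.0000, 0.0000)  (base)
link 0: phi[0] = -65 = -65 deg
  cos(-65 deg) = 0.4226, sin(-65 deg) = -0.9063
  joint[1] = (0.0000, 0.0000) + 10 * (0.4226, -0.9063) = (0.0000 + 4.2262, 0.0000 + -9.0631) = (4.2262, -9.0631)
link 1: phi[1] = -65 + 10 = -55 deg
  cos(-55 deg) = 0.5736, sin(-55 deg) = -0.8192
  joint[2] = (4.2262, -9.0631) + 5.4 * (0.5736, -0.8192) = (4.2262 + 3.0973, -9.0631 + -4.4234) = (7.3235, -13.4865)
link 2: phi[2] = -65 + 10 + -90 = -145 deg
  cos(-145 deg) = -0.8192, sin(-145 deg) = -0.5736
  joint[3] = (7.3235, -13.4865) + 3 * (-0.8192, -0.5736) = (7.3235 + -2.4575, -13.4865 + -1.7207) = (4.8660, -15.2072)
End effector: (4.8660, -15.2072)

Answer: 4.8660 -15.2072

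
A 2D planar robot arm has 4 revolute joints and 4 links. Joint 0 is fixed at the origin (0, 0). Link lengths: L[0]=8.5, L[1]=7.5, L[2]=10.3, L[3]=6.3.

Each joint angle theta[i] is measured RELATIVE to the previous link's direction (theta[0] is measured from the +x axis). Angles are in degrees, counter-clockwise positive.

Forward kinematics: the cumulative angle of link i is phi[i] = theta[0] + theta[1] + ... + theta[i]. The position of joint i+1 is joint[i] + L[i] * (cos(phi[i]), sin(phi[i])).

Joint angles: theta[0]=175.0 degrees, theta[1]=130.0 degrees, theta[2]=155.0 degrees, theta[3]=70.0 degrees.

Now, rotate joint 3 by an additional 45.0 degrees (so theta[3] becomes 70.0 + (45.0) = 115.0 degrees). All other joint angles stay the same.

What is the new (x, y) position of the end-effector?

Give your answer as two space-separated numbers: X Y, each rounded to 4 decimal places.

joint[0] = (0.0000, 0.0000)  (base)
link 0: phi[0] = 175 = 175 deg
  cos(175 deg) = -0.9962, sin(175 deg) = 0.0872
  joint[1] = (0.0000, 0.0000) + 8.5 * (-0.9962, 0.0872) = (0.0000 + -8.4677, 0.0000 + 0.7408) = (-8.4677, 0.7408)
link 1: phi[1] = 175 + 130 = 305 deg
  cos(305 deg) = 0.5736, sin(305 deg) = -0.8192
  joint[2] = (-8.4677, 0.7408) + 7.5 * (0.5736, -0.8192) = (-8.4677 + 4.3018, 0.7408 + -6.1436) = (-4.1658, -5.4028)
link 2: phi[2] = 175 + 130 + 155 = 460 deg
  cos(460 deg) = -0.1736, sin(460 deg) = 0.9848
  joint[3] = (-4.1658, -5.4028) + 10.3 * (-0.1736, 0.9848) = (-4.1658 + -1.7886, -5.4028 + 10.1435) = (-5.9544, 4.7407)
link 3: phi[3] = 175 + 130 + 155 + 115 = 575 deg
  cos(575 deg) = -0.8192, sin(575 deg) = -0.5736
  joint[4] = (-5.9544, 4.7407) + 6.3 * (-0.8192, -0.5736) = (-5.9544 + -5.1607, 4.7407 + -3.6135) = (-11.1151, 1.1272)
End effector: (-11.1151, 1.1272)

Answer: -11.1151 1.1272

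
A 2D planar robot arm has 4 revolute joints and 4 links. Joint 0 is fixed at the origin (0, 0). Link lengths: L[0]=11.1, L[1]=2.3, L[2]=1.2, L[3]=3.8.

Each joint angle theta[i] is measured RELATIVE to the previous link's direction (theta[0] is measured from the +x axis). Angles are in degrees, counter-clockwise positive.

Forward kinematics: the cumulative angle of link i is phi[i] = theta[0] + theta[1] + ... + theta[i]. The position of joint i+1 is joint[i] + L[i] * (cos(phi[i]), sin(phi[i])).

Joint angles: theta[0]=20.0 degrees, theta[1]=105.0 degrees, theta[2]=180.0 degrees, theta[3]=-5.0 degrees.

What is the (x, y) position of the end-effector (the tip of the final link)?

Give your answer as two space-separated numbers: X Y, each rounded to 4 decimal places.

joint[0] = (0.0000, 0.0000)  (base)
link 0: phi[0] = 20 = 20 deg
  cos(20 deg) = 0.9397, sin(20 deg) = 0.3420
  joint[1] = (0.0000, 0.0000) + 11.1 * (0.9397, 0.3420) = (0.0000 + 10.4306, 0.0000 + 3.7964) = (10.4306, 3.7964)
link 1: phi[1] = 20 + 105 = 125 deg
  cos(125 deg) = -0.5736, sin(125 deg) = 0.8192
  joint[2] = (10.4306, 3.7964) + 2.3 * (-0.5736, 0.8192) = (10.4306 + -1.3192, 3.7964 + 1.8840) = (9.1114, 5.6805)
link 2: phi[2] = 20 + 105 + 180 = 305 deg
  cos(305 deg) = 0.5736, sin(305 deg) = -0.8192
  joint[3] = (9.1114, 5.6805) + 1.2 * (0.5736, -0.8192) = (9.1114 + 0.6883, 5.6805 + -0.9830) = (9.7997, 4.6975)
link 3: phi[3] = 20 + 105 + 180 + -5 = 300 deg
  cos(300 deg) = 0.5000, sin(300 deg) = -0.8660
  joint[4] = (9.7997, 4.6975) + 3.8 * (0.5000, -0.8660) = (9.7997 + 1.9000, 4.6975 + -3.2909) = (11.6997, 1.4066)
End effector: (11.6997, 1.4066)

Answer: 11.6997 1.4066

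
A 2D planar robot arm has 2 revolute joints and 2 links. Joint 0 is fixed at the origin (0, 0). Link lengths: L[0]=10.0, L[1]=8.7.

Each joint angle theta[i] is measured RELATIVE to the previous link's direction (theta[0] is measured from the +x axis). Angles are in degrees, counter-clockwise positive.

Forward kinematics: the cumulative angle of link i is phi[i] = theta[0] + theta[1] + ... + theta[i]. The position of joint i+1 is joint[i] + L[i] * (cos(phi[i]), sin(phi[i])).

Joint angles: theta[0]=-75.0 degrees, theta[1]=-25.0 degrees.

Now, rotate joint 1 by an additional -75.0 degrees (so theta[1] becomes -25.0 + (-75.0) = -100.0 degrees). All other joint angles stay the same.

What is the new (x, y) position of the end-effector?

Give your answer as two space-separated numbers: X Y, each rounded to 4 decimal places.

Answer: -6.0787 -10.4175

Derivation:
joint[0] = (0.0000, 0.0000)  (base)
link 0: phi[0] = -75 = -75 deg
  cos(-75 deg) = 0.2588, sin(-75 deg) = -0.9659
  joint[1] = (0.0000, 0.0000) + 10 * (0.2588, -0.9659) = (0.0000 + 2.5882, 0.0000 + -9.6593) = (2.5882, -9.6593)
link 1: phi[1] = -75 + -100 = -175 deg
  cos(-175 deg) = -0.9962, sin(-175 deg) = -0.0872
  joint[2] = (2.5882, -9.6593) + 8.7 * (-0.9962, -0.0872) = (2.5882 + -8.6669, -9.6593 + -0.7583) = (-6.0787, -10.4175)
End effector: (-6.0787, -10.4175)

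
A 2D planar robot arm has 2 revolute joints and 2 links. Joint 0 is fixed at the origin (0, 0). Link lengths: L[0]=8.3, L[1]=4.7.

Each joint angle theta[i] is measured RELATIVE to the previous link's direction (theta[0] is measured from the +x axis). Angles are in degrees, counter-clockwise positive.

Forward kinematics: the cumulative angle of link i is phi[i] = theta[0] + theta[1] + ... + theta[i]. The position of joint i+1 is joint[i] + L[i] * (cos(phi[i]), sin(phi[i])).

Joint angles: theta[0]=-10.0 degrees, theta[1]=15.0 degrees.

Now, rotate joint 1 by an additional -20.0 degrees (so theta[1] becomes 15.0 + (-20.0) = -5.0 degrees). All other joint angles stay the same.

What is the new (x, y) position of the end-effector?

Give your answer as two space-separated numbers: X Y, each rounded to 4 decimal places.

Answer: 12.7138 -2.6577

Derivation:
joint[0] = (0.0000, 0.0000)  (base)
link 0: phi[0] = -10 = -10 deg
  cos(-10 deg) = 0.9848, sin(-10 deg) = -0.1736
  joint[1] = (0.0000, 0.0000) + 8.3 * (0.9848, -0.1736) = (0.0000 + 8.1739, 0.0000 + -1.4413) = (8.1739, -1.4413)
link 1: phi[1] = -10 + -5 = -15 deg
  cos(-15 deg) = 0.9659, sin(-15 deg) = -0.2588
  joint[2] = (8.1739, -1.4413) + 4.7 * (0.9659, -0.2588) = (8.1739 + 4.5399, -1.4413 + -1.2164) = (12.7138, -2.6577)
End effector: (12.7138, -2.6577)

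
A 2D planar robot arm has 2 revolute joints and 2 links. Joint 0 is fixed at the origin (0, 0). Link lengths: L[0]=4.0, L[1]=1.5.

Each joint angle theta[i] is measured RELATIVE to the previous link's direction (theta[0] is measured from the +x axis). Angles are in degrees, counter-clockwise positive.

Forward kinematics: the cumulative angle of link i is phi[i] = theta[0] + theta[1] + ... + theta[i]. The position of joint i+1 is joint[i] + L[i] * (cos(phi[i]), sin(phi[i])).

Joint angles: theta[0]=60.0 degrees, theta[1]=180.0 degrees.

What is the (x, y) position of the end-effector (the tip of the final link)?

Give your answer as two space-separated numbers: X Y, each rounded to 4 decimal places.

Answer: 1.2500 2.1651

Derivation:
joint[0] = (0.0000, 0.0000)  (base)
link 0: phi[0] = 60 = 60 deg
  cos(60 deg) = 0.5000, sin(60 deg) = 0.8660
  joint[1] = (0.0000, 0.0000) + 4 * (0.5000, 0.8660) = (0.0000 + 2.0000, 0.0000 + 3.4641) = (2.0000, 3.4641)
link 1: phi[1] = 60 + 180 = 240 deg
  cos(240 deg) = -0.5000, sin(240 deg) = -0.8660
  joint[2] = (2.0000, 3.4641) + 1.5 * (-0.5000, -0.8660) = (2.0000 + -0.7500, 3.4641 + -1.2990) = (1.2500, 2.1651)
End effector: (1.2500, 2.1651)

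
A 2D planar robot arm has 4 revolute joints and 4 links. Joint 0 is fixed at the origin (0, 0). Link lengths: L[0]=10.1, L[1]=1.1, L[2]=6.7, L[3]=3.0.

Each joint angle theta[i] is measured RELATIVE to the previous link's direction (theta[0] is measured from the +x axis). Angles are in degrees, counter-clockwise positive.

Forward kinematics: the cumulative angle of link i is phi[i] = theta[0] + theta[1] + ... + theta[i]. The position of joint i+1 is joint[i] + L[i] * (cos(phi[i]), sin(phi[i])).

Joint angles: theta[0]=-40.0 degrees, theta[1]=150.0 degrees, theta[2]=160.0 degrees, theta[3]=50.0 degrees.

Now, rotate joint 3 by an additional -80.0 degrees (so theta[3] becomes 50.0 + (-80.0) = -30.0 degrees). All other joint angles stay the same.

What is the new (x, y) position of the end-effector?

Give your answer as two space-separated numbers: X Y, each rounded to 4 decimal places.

joint[0] = (0.0000, 0.0000)  (base)
link 0: phi[0] = -40 = -40 deg
  cos(-40 deg) = 0.7660, sin(-40 deg) = -0.6428
  joint[1] = (0.0000, 0.0000) + 10.1 * (0.7660, -0.6428) = (0.0000 + 7.7370, 0.0000 + -6.4922) = (7.7370, -6.4922)
link 1: phi[1] = -40 + 150 = 110 deg
  cos(110 deg) = -0.3420, sin(110 deg) = 0.9397
  joint[2] = (7.7370, -6.4922) + 1.1 * (-0.3420, 0.9397) = (7.7370 + -0.3762, -6.4922 + 1.0337) = (7.3608, -5.4585)
link 2: phi[2] = -40 + 150 + 160 = 270 deg
  cos(270 deg) = -0.0000, sin(270 deg) = -1.0000
  joint[3] = (7.3608, -5.4585) + 6.7 * (-0.0000, -1.0000) = (7.3608 + -0.0000, -5.4585 + -6.7000) = (7.3608, -12.1585)
link 3: phi[3] = -40 + 150 + 160 + -30 = 240 deg
  cos(240 deg) = -0.5000, sin(240 deg) = -0.8660
  joint[4] = (7.3608, -12.1585) + 3 * (-0.5000, -0.8660) = (7.3608 + -1.5000, -12.1585 + -2.5981) = (5.8608, -14.7566)
End effector: (5.8608, -14.7566)

Answer: 5.8608 -14.7566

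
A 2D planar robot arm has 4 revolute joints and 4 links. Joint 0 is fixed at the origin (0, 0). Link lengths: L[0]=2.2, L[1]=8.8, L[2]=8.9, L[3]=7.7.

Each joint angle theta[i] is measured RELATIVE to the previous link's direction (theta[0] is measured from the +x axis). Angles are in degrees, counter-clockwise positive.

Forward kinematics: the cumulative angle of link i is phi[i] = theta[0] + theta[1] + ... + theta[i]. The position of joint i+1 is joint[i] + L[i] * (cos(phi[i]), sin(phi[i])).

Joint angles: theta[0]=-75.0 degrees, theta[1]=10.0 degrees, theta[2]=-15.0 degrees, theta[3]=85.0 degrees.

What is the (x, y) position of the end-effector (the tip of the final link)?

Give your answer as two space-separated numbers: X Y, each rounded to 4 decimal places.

joint[0] = (0.0000, 0.0000)  (base)
link 0: phi[0] = -75 = -75 deg
  cos(-75 deg) = 0.2588, sin(-75 deg) = -0.9659
  joint[1] = (0.0000, 0.0000) + 2.2 * (0.2588, -0.9659) = (0.0000 + 0.5694, 0.0000 + -2.1250) = (0.5694, -2.1250)
link 1: phi[1] = -75 + 10 = -65 deg
  cos(-65 deg) = 0.4226, sin(-65 deg) = -0.9063
  joint[2] = (0.5694, -2.1250) + 8.8 * (0.4226, -0.9063) = (0.5694 + 3.7190, -2.1250 + -7.9755) = (4.2884, -10.1005)
link 2: phi[2] = -75 + 10 + -15 = -80 deg
  cos(-80 deg) = 0.1736, sin(-80 deg) = -0.9848
  joint[3] = (4.2884, -10.1005) + 8.9 * (0.1736, -0.9848) = (4.2884 + 1.5455, -10.1005 + -8.7648) = (5.8339, -18.8653)
link 3: phi[3] = -75 + 10 + -15 + 85 = 5 deg
  cos(5 deg) = 0.9962, sin(5 deg) = 0.0872
  joint[4] = (5.8339, -18.8653) + 7.7 * (0.9962, 0.0872) = (5.8339 + 7.6707, -18.8653 + 0.6711) = (13.5046, -18.1942)
End effector: (13.5046, -18.1942)

Answer: 13.5046 -18.1942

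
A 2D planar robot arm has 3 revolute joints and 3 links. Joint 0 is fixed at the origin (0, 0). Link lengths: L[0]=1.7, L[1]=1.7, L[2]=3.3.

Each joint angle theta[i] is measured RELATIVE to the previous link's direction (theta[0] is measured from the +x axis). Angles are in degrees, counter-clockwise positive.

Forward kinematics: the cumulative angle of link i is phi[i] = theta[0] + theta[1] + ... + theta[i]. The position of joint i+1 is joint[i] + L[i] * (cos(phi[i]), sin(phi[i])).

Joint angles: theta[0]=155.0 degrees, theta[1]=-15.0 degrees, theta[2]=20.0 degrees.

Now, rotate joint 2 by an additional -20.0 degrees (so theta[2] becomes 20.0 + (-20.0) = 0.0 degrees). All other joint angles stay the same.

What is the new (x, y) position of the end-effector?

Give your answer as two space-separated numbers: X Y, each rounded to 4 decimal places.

Answer: -5.3709 3.9324

Derivation:
joint[0] = (0.0000, 0.0000)  (base)
link 0: phi[0] = 155 = 155 deg
  cos(155 deg) = -0.9063, sin(155 deg) = 0.4226
  joint[1] = (0.0000, 0.0000) + 1.7 * (-0.9063, 0.4226) = (0.0000 + -1.5407, 0.0000 + 0.7185) = (-1.5407, 0.7185)
link 1: phi[1] = 155 + -15 = 140 deg
  cos(140 deg) = -0.7660, sin(140 deg) = 0.6428
  joint[2] = (-1.5407, 0.7185) + 1.7 * (-0.7660, 0.6428) = (-1.5407 + -1.3023, 0.7185 + 1.0927) = (-2.8430, 1.8112)
link 2: phi[2] = 155 + -15 + 0 = 140 deg
  cos(140 deg) = -0.7660, sin(140 deg) = 0.6428
  joint[3] = (-2.8430, 1.8112) + 3.3 * (-0.7660, 0.6428) = (-2.8430 + -2.5279, 1.8112 + 2.1212) = (-5.3709, 3.9324)
End effector: (-5.3709, 3.9324)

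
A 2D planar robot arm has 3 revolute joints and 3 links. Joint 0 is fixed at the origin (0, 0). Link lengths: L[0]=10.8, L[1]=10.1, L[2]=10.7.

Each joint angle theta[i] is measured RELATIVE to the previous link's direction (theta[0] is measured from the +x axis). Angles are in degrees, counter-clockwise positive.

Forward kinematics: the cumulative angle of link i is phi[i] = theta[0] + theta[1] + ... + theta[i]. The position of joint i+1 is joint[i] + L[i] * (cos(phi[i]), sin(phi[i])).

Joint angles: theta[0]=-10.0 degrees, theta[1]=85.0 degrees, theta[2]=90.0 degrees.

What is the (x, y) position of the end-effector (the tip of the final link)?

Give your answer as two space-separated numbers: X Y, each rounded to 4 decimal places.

Answer: 2.9146 10.6498

Derivation:
joint[0] = (0.0000, 0.0000)  (base)
link 0: phi[0] = -10 = -10 deg
  cos(-10 deg) = 0.9848, sin(-10 deg) = -0.1736
  joint[1] = (0.0000, 0.0000) + 10.8 * (0.9848, -0.1736) = (0.0000 + 10.6359, 0.0000 + -1.8754) = (10.6359, -1.8754)
link 1: phi[1] = -10 + 85 = 75 deg
  cos(75 deg) = 0.2588, sin(75 deg) = 0.9659
  joint[2] = (10.6359, -1.8754) + 10.1 * (0.2588, 0.9659) = (10.6359 + 2.6141, -1.8754 + 9.7559) = (13.2500, 7.8805)
link 2: phi[2] = -10 + 85 + 90 = 165 deg
  cos(165 deg) = -0.9659, sin(165 deg) = 0.2588
  joint[3] = (13.2500, 7.8805) + 10.7 * (-0.9659, 0.2588) = (13.2500 + -10.3354, 7.8805 + 2.7694) = (2.9146, 10.6498)
End effector: (2.9146, 10.6498)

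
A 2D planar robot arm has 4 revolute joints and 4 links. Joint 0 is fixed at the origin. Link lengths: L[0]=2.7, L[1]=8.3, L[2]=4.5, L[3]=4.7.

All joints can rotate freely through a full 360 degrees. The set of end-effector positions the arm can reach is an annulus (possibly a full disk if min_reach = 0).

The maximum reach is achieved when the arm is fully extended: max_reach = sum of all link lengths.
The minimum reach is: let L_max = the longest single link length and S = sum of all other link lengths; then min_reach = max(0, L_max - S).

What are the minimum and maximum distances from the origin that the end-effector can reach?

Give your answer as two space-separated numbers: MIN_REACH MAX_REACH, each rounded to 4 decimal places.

Answer: 0.0000 20.2000

Derivation:
Link lengths: [2.7, 8.3, 4.5, 4.7]
max_reach = 2.7 + 8.3 + 4.5 + 4.7 = 20.2
L_max = max([2.7, 8.3, 4.5, 4.7]) = 8.3
S (sum of others) = 20.2 - 8.3 = 11.9
min_reach = max(0, 8.3 - 11.9) = max(0, -3.6) = 0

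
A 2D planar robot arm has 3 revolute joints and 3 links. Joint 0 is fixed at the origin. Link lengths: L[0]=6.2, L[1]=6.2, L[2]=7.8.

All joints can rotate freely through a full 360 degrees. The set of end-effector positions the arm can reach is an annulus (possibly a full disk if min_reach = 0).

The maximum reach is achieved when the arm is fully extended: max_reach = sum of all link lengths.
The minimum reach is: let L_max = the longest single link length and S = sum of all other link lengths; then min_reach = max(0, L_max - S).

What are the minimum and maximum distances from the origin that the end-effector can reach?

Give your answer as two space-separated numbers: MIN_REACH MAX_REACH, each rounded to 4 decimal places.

Link lengths: [6.2, 6.2, 7.8]
max_reach = 6.2 + 6.2 + 7.8 = 20.2
L_max = max([6.2, 6.2, 7.8]) = 7.8
S (sum of others) = 20.2 - 7.8 = 12.4
min_reach = max(0, 7.8 - 12.4) = max(0, -4.6) = 0

Answer: 0.0000 20.2000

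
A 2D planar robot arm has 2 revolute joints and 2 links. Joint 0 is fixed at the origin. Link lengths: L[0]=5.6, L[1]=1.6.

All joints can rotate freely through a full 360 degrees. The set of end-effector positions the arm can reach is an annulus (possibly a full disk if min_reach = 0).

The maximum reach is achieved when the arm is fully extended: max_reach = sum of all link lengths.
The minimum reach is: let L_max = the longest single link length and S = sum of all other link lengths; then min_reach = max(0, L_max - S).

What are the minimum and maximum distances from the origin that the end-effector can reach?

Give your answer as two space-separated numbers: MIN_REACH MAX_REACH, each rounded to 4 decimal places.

Answer: 4.0000 7.2000

Derivation:
Link lengths: [5.6, 1.6]
max_reach = 5.6 + 1.6 = 7.2
L_max = max([5.6, 1.6]) = 5.6
S (sum of others) = 7.2 - 5.6 = 1.6
min_reach = max(0, 5.6 - 1.6) = max(0, 4) = 4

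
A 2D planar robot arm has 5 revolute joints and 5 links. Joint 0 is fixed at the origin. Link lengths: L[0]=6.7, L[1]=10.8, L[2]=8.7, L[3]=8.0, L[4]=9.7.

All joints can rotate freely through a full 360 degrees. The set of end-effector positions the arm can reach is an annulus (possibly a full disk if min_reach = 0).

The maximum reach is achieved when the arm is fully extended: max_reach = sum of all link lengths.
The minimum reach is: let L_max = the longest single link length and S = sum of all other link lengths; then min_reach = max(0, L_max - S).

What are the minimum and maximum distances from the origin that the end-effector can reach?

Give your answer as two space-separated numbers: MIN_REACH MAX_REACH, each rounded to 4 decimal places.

Link lengths: [6.7, 10.8, 8.7, 8.0, 9.7]
max_reach = 6.7 + 10.8 + 8.7 + 8 + 9.7 = 43.9
L_max = max([6.7, 10.8, 8.7, 8.0, 9.7]) = 10.8
S (sum of others) = 43.9 - 10.8 = 33.1
min_reach = max(0, 10.8 - 33.1) = max(0, -22.3) = 0

Answer: 0.0000 43.9000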